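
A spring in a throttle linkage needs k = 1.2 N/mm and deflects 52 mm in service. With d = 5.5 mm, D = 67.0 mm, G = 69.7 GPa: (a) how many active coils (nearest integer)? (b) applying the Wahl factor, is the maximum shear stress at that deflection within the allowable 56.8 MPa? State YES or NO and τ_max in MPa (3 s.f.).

N_a = Gd⁴/(8D³k) = (69.7×10³)(5.5⁴)/(8·67.0³·1.2) = 22.09 → N_a = 22
Actual rate k = Gd⁴/(8D³·22) = 1.2049 N/mm
Working load F = kδ = 1.2049·52 = 62.654 N
C = 67.0/5.5 = 12.1818; K_W = (4C−1)/(4C−4)+0.615/C = 1.1176
τ_max = K_W·8FD/(πd³) = 1.1176·64.251 = 71.804 MPa
τ_max > 56.8 MPa → exceeds allowable

(a) 22 coils; (b) NO, τ_max = 71.8 MPa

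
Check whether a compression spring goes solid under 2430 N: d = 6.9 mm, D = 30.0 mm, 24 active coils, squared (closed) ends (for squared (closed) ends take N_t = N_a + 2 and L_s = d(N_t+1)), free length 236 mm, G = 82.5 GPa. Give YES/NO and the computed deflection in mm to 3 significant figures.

YES, δ = 67.4 mm

k = Gd⁴/(8D³N_a) = (82.5×10³)(6.9⁴)/(8·30.0³·24) = 36.073 N/mm
N_t = 26; L_s = 6.9·27 = 186.3 mm; δ_solid = L₀ − L_s = 236 − 186.3 = 49.7 mm
δ = F/k = 2430/36.073 = 67.363 mm
δ ≥ δ_solid → spring goes solid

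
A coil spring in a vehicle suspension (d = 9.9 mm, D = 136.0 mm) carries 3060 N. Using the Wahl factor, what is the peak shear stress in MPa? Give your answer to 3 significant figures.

1210 MPa

Spring index C = D/d = 136.0/9.9 = 13.7374
K_W = (4C−1)/(4C−4) + 0.615/C = 53.949/50.949 + 0.0448 = 1.1037
τ₀ = 8FD/(πd³) = 8·3060·136.0/(π·9.9³) = 3.32928e+06/3048.3 = 1092.2 MPa
τ_max = K·τ₀ = 1.1037 × 1092.2 = 1205.4 MPa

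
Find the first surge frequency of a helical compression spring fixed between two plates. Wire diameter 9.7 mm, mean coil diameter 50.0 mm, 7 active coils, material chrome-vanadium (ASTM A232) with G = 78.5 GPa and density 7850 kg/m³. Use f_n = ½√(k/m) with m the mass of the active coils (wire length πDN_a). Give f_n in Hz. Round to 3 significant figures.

197 Hz

k = Gd⁴/(8D³N_a) = (78.5×10³)(9.7⁴)/(8·50.0³·7) = 99.279 N/mm = 99279 N/m
Wire length L = πDN_a = π·50.0·7 = 1099.6 mm
m = ρ·(πd²/4)·L = 7850 × 73.898×10⁻⁶ m² × 1.0996 m = 0.63785 kg
f_n = ½√(k/m) = 0.5·√(99279/0.63785) = 0.5·√(1.5565e+05) = 197.26 Hz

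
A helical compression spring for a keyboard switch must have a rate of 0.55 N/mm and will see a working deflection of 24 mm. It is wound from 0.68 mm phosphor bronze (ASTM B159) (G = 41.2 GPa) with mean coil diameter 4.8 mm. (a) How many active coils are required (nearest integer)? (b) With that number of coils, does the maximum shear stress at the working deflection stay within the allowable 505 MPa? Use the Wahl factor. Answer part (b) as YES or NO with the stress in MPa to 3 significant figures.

N_a = Gd⁴/(8D³k) = (41.2×10³)(0.68⁴)/(8·4.8³·0.55) = 18.1 → N_a = 18
Actual rate k = Gd⁴/(8D³·18) = 0.55315 N/mm
Working load F = kδ = 0.55315·24 = 13.276 N
C = 4.8/0.68 = 7.0588; K_W = (4C−1)/(4C−4)+0.615/C = 1.2109
τ_max = K_W·8FD/(πd³) = 1.2109·516.07 = 624.92 MPa
τ_max > 505 MPa → exceeds allowable

(a) 18 coils; (b) NO, τ_max = 625 MPa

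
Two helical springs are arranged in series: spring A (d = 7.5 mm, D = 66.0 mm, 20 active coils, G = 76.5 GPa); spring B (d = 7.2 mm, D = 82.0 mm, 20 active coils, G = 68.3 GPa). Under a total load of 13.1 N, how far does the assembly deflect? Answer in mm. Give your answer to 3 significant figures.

k_A = Gd⁴/(8D³N_a) = (76.5×10³)(7.5⁴)/(8·66.0³·20) = 5.262 N/mm
k_B = Gd⁴/(8D³N_a) = (68.3×10³)(7.2⁴)/(8·82.0³·20) = 2.0806 N/mm
Series: 1/k_eq = 1/5.262 + 1/2.0806 = 0.67067; k_eq = 1.491 N/mm
δ = F/k_eq = 13.1/1.491 = 8.7858 mm

8.79 mm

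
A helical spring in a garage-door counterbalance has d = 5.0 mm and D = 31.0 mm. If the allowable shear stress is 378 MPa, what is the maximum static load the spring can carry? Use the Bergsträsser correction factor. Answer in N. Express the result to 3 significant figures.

C = D/d = 31.0/5.0 = 6.2000
K_B = (4C+2)/(4C−3) = 26.800/21.800 = 1.2294
τ_max = K·8FD/(πd³) → F_max = τ_allow·πd³/(8DK)
F_max = 378·π·5.0³/(8·31.0·1.2294) = 1.4844e+05/304.88 = 486.88 N

487 N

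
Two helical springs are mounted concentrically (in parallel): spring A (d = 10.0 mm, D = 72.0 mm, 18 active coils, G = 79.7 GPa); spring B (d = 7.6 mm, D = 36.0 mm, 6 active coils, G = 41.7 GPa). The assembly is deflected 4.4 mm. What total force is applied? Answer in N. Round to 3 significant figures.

339 N

k_A = Gd⁴/(8D³N_a) = (79.7×10³)(10.0⁴)/(8·72.0³·18) = 14.829 N/mm
k_B = Gd⁴/(8D³N_a) = (41.7×10³)(7.6⁴)/(8·36.0³·6) = 62.121 N/mm
Parallel: k_eq = 14.829 + 62.121 = 76.95 N/mm
F = k_eq·δ = 76.95·4.4 = 338.58 N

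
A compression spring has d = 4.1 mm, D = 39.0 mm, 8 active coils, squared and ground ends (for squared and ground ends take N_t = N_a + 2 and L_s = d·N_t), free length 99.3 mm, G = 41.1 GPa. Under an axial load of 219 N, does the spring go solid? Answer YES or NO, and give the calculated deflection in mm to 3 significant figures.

YES, δ = 71.6 mm

k = Gd⁴/(8D³N_a) = (41.1×10³)(4.1⁴)/(8·39.0³·8) = 3.0592 N/mm
N_t = 10; L_s = 4.1·10 = 41 mm; δ_solid = L₀ − L_s = 99.3 − 41 = 58.3 mm
δ = F/k = 219/3.0592 = 71.588 mm
δ ≥ δ_solid → spring goes solid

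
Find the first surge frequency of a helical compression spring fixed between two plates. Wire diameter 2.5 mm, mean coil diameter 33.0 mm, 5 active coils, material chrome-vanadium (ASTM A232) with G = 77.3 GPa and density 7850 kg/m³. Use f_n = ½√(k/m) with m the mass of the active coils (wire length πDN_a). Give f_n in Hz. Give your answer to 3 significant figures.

k = Gd⁴/(8D³N_a) = (77.3×10³)(2.5⁴)/(8·33.0³·5) = 2.1006 N/mm = 2100.6 N/m
Wire length L = πDN_a = π·33.0·5 = 518.36 mm
m = ρ·(πd²/4)·L = 7850 × 4.9087×10⁻⁶ m² × 0.51836 m = 0.019974 kg
f_n = ½√(k/m) = 0.5·√(2100.6/0.019974) = 0.5·√(1.0516e+05) = 162.14 Hz

162 Hz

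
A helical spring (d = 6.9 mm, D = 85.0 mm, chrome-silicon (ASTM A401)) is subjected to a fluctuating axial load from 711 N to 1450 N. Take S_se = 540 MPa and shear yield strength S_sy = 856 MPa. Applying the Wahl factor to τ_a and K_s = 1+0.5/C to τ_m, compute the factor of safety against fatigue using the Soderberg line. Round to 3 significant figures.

C = D/d = 85.0/6.9 = 12.3188; K_W = (4C−1)/(4C−4)+0.615/C = 1.1162; K_s = 1+0.5/C = 1.0406
F_a = (F_max−F_min)/2 = 369.5 N; F_m = (F_max+F_min)/2 = 1080.5 N
τ_a = K_W·8F_aD/(πd³) = 1.1162 × 243.46 = 271.75 MPa
τ_m = K_s·8F_mD/(πd³) = 1.0406 × 711.93 = 740.82 MPa
Soderberg: 1/n_f = τ_a/S_se + τ_m/S_sy = 271.75/540 + 740.82/856 = 0.50323 + 0.86545 = 1.3687
n_f = 1/1.3687 = 0.7306

0.731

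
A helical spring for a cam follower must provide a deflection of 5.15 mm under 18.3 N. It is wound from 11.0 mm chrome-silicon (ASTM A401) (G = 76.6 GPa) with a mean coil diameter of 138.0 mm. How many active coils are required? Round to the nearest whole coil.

15

Required rate k = F/δ = 18.3/5.15 = 3.5534 N/mm
N_a = Gd⁴/(8D³k) = (76.6×10³ × 11.0⁴)/(8 × 138.0³ × 3.5534)
    = 1.1215e+09 / 7.47087e+07 = 15.01 → 15 coils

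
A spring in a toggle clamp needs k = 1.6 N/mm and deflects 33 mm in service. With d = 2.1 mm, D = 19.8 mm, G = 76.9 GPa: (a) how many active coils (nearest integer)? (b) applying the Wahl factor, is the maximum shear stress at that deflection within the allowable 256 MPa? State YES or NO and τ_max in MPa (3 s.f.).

(a) 15 coils; (b) NO, τ_max = 333 MPa

N_a = Gd⁴/(8D³k) = (76.9×10³)(2.1⁴)/(8·19.8³·1.6) = 15.05 → N_a = 15
Actual rate k = Gd⁴/(8D³·15) = 1.6056 N/mm
Working load F = kδ = 1.6056·33 = 52.983 N
C = 19.8/2.1 = 9.4286; K_W = (4C−1)/(4C−4)+0.615/C = 1.1542
τ_max = K_W·8FD/(πd³) = 1.1542·288.46 = 332.95 MPa
τ_max > 256 MPa → exceeds allowable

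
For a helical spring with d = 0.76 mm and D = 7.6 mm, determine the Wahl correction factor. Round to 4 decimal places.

C = D/d = 7.6/0.76 = 10.0000
K_W = (4C−1)/(4C−4) + 0.615/C = 39.000/36.000 + 0.0615 = 1.1448

1.1448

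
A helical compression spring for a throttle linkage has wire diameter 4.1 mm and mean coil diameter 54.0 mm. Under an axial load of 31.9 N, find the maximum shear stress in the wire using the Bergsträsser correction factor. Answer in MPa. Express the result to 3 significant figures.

70.1 MPa

Spring index C = D/d = 54.0/4.1 = 13.1707
K_B = (4C+2)/(4C−3) = 54.683/49.683 = 1.1006
τ₀ = 8FD/(πd³) = 8·31.9·54.0/(π·4.1³) = 13780.8/216.52 = 63.646 MPa
τ_max = K·τ₀ = 1.1006 × 63.646 = 70.052 MPa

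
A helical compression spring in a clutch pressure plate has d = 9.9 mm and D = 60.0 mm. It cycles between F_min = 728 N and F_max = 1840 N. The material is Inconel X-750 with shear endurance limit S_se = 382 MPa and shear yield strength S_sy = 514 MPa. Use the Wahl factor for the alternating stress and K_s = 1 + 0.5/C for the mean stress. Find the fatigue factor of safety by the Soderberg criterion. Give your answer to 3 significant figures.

C = D/d = 60.0/9.9 = 6.0606; K_W = (4C−1)/(4C−4)+0.615/C = 1.2497; K_s = 1+0.5/C = 1.0825
F_a = (F_max−F_min)/2 = 556 N; F_m = (F_max+F_min)/2 = 1284 N
τ_a = K_W·8F_aD/(πd³) = 1.2497 × 87.551 = 109.41 MPa
τ_m = K_s·8F_mD/(πd³) = 1.0825 × 202.19 = 218.87 MPa
Soderberg: 1/n_f = τ_a/S_se + τ_m/S_sy = 109.41/382 + 218.87/514 = 0.28641 + 0.42581 = 0.71222
n_f = 1/0.71222 = 1.404

1.40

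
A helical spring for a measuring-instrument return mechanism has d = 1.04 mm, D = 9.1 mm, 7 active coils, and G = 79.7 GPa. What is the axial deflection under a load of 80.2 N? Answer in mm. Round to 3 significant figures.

k = Gd⁴/(8D³N_a) = (79.7×10³)(1.04⁴)/(8·9.1³·7) = 2.2094 N/mm
δ = F/k = 80.2 / 2.2094 = 36.299 mm

36.3 mm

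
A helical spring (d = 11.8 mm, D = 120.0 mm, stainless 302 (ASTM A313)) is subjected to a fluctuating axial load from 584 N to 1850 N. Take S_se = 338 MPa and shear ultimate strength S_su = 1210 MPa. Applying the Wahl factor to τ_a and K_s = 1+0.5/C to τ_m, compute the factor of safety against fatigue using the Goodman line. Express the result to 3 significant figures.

C = D/d = 120.0/11.8 = 10.1695; K_W = (4C−1)/(4C−4)+0.615/C = 1.1423; K_s = 1+0.5/C = 1.0492
F_a = (F_max−F_min)/2 = 633 N; F_m = (F_max+F_min)/2 = 1217 N
τ_a = K_W·8F_aD/(πd³) = 1.1423 × 117.73 = 134.48 MPa
τ_m = K_s·8F_mD/(πd³) = 1.0492 × 226.34 = 237.47 MPa
Goodman: 1/n_f = τ_a/S_se + τ_m/S_su = 134.48/338 + 237.47/1210 = 0.39786 + 0.19626 = 0.59412
n_f = 1/0.59412 = 1.683

1.68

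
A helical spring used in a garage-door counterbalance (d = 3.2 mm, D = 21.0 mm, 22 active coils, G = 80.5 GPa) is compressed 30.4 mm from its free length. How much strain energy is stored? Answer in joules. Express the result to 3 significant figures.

2.39 J

k = Gd⁴/(8D³N_a) = (80.5×10³)(3.2⁴)/(8·21.0³·22) = 5.1788 N/mm
U = ½kδ² = 0.5 × 5.1788 × 30.4² = 2393 N·mm = 2.393 J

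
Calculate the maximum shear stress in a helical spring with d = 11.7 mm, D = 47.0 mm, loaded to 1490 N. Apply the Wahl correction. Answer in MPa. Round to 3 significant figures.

156 MPa

Spring index C = D/d = 47.0/11.7 = 4.0171
K_W = (4C−1)/(4C−4) + 0.615/C = 15.068/12.068 + 0.1531 = 1.4017
τ₀ = 8FD/(πd³) = 8·1490·47.0/(π·11.7³) = 560240/5031.6 = 111.34 MPa
τ_max = K·τ₀ = 1.4017 × 111.34 = 156.07 MPa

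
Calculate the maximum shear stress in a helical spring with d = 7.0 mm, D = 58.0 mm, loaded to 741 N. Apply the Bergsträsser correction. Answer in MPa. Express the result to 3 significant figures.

Spring index C = D/d = 58.0/7.0 = 8.2857
K_B = (4C+2)/(4C−3) = 35.143/30.143 = 1.1659
τ₀ = 8FD/(πd³) = 8·741·58.0/(π·7.0³) = 343824/1077.6 = 319.07 MPa
τ_max = K·τ₀ = 1.1659 × 319.07 = 372 MPa

372 MPa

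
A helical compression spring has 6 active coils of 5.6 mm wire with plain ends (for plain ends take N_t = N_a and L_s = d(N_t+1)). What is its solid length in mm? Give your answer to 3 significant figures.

39.2 mm

plain ends: N_t = N_a = 6
L_s = d·(N_t+1) = 5.6 × 7 = 39.2 mm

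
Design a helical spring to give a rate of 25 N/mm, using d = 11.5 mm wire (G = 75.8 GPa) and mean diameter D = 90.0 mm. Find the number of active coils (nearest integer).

9

N_a = Gd⁴/(8D³k) = (75.8×10³ × 11.5⁴)/(8 × 90.0³ × 25)
    = 1.32575e+09 / 1.458e+08 = 9.093 → 9 coils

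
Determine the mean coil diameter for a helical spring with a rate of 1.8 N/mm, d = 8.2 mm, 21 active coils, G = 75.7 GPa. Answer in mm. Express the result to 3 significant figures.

104 mm

D = (Gd⁴/(8N_a·k))^(1/3) = (75.7×10³·8.2⁴/(8·21·1.8))^(1/3)
  = (1.1318e+06)^(1/3) = 104.2133 mm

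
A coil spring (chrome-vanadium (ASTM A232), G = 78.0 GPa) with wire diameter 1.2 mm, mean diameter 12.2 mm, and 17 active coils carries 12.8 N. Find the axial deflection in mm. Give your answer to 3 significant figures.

k = Gd⁴/(8D³N_a) = (78.0×10³)(1.2⁴)/(8·12.2³·17) = 0.65494 N/mm
δ = F/k = 12.8 / 0.65494 = 19.544 mm

19.5 mm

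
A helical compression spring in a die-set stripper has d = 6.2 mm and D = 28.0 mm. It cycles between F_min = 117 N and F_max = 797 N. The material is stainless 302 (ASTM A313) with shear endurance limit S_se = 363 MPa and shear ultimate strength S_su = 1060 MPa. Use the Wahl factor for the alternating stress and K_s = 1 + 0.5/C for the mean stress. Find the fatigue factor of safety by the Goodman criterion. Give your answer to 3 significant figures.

1.92

C = D/d = 28.0/6.2 = 4.5161; K_W = (4C−1)/(4C−4)+0.615/C = 1.3495; K_s = 1+0.5/C = 1.1107
F_a = (F_max−F_min)/2 = 340 N; F_m = (F_max+F_min)/2 = 457 N
τ_a = K_W·8F_aD/(πd³) = 1.3495 × 101.72 = 137.27 MPa
τ_m = K_s·8F_mD/(πd³) = 1.1107 × 136.72 = 151.86 MPa
Goodman: 1/n_f = τ_a/S_se + τ_m/S_su = 137.27/363 + 151.86/1060 = 0.37815 + 0.14326 = 0.52141
n_f = 1/0.52141 = 1.918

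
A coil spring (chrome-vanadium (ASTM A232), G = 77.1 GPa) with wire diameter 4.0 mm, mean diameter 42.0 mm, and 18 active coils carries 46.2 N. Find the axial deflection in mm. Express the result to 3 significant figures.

k = Gd⁴/(8D³N_a) = (77.1×10³)(4.0⁴)/(8·42.0³·18) = 1.8501 N/mm
δ = F/k = 46.2 / 1.8501 = 24.972 mm

25.0 mm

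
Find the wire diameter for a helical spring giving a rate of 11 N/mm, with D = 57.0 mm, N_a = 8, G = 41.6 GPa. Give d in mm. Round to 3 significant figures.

d = (8D³N_a·k / G)^(1/4) = (8·57.0³·8·11 / (41.6×10³))^0.25
  = (3134)^0.25 = 7.4821 mm

7.48 mm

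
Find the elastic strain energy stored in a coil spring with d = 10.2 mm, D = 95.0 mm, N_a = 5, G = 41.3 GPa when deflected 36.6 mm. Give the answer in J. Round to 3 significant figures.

k = Gd⁴/(8D³N_a) = (41.3×10³)(10.2⁴)/(8·95.0³·5) = 13.035 N/mm
U = ½kδ² = 0.5 × 13.035 × 36.6² = 8730.8 N·mm = 8.7308 J

8.73 J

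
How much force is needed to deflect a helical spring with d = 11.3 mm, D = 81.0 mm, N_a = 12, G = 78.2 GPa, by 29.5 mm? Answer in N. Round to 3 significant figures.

737 N

k = Gd⁴/(8D³N_a) = (78.2×10³)(11.3⁴)/(8·81.0³·12) = 24.992 N/mm
F = k·δ = 24.992 × 29.5 = 737.25 N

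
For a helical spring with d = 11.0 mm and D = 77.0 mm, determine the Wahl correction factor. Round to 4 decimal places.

1.2129

C = D/d = 77.0/11.0 = 7.0000
K_W = (4C−1)/(4C−4) + 0.615/C = 27.000/24.000 + 0.0879 = 1.2129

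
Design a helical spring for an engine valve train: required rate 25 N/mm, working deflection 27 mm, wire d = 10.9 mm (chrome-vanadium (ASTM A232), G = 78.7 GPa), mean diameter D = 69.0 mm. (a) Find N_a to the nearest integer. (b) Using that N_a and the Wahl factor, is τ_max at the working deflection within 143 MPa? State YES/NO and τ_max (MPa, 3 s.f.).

(a) 17 coils; (b) YES, τ_max = 113 MPa

N_a = Gd⁴/(8D³k) = (78.7×10³)(10.9⁴)/(8·69.0³·25) = 16.91 → N_a = 17
Actual rate k = Gd⁴/(8D³·17) = 24.865 N/mm
Working load F = kδ = 24.865·27 = 671.36 N
C = 69.0/10.9 = 6.3303; K_W = (4C−1)/(4C−4)+0.615/C = 1.2379
τ_max = K_W·8FD/(πd³) = 1.2379·91.089 = 112.76 MPa
τ_max ≤ 143 MPa → acceptable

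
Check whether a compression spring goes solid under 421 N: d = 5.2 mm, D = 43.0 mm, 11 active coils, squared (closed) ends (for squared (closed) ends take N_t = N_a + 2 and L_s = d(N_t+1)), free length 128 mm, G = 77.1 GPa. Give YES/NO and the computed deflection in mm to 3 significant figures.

k = Gd⁴/(8D³N_a) = (77.1×10³)(5.2⁴)/(8·43.0³·11) = 8.0571 N/mm
N_t = 13; L_s = 5.2·14 = 72.8 mm; δ_solid = L₀ − L_s = 128 − 72.8 = 55.2 mm
δ = F/k = 421/8.0571 = 52.252 mm
δ < δ_solid → spring does not go solid

NO, δ = 52.3 mm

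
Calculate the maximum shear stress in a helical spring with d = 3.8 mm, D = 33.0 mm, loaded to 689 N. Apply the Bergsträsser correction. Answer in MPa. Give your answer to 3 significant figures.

Spring index C = D/d = 33.0/3.8 = 8.6842
K_B = (4C+2)/(4C−3) = 36.737/31.737 = 1.1575
τ₀ = 8FD/(πd³) = 8·689·33.0/(π·3.8³) = 181896/172.39 = 1055.2 MPa
τ_max = K·τ₀ = 1.1575 × 1055.2 = 1221.4 MPa

1220 MPa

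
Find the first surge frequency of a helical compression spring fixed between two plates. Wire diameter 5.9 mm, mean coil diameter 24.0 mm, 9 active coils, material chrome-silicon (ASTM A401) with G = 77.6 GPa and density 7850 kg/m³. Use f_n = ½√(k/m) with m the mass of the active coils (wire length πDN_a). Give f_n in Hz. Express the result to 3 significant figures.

403 Hz

k = Gd⁴/(8D³N_a) = (77.6×10³)(5.9⁴)/(8·24.0³·9) = 94.472 N/mm = 94472 N/m
Wire length L = πDN_a = π·24.0·9 = 678.58 mm
m = ρ·(πd²/4)·L = 7850 × 27.34×10⁻⁶ m² × 0.67858 m = 0.14564 kg
f_n = ½√(k/m) = 0.5·√(94472/0.14564) = 0.5·√(6.4869e+05) = 402.71 Hz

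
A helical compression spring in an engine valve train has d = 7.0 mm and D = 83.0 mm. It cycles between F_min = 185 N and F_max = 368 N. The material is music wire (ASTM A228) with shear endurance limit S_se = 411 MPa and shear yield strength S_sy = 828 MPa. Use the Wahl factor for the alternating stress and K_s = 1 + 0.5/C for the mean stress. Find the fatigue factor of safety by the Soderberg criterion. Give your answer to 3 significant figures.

2.72

C = D/d = 83.0/7.0 = 11.8571; K_W = (4C−1)/(4C−4)+0.615/C = 1.1209; K_s = 1+0.5/C = 1.0422
F_a = (F_max−F_min)/2 = 91.5 N; F_m = (F_max+F_min)/2 = 276.5 N
τ_a = K_W·8F_aD/(πd³) = 1.1209 × 56.383 = 63.202 MPa
τ_m = K_s·8F_mD/(πd³) = 1.0422 × 170.38 = 177.56 MPa
Soderberg: 1/n_f = τ_a/S_se + τ_m/S_sy = 63.202/411 + 177.56/828 = 0.15378 + 0.21445 = 0.36823
n_f = 1/0.36823 = 2.716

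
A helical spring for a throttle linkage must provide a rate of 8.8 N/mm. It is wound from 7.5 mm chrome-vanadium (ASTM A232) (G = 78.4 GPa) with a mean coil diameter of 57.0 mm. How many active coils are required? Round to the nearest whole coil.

19

N_a = Gd⁴/(8D³k) = (78.4×10³ × 7.5⁴)/(8 × 57.0³ × 8.8)
    = 2.48062e+08 / 1.30376e+07 = 19.03 → 19 coils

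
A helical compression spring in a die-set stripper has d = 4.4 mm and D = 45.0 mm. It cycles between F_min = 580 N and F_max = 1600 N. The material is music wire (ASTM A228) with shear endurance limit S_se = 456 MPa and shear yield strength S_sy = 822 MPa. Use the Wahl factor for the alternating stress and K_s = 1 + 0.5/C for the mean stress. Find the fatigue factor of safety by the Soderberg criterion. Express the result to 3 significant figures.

0.279

C = D/d = 45.0/4.4 = 10.2273; K_W = (4C−1)/(4C−4)+0.615/C = 1.1414; K_s = 1+0.5/C = 1.0489
F_a = (F_max−F_min)/2 = 510 N; F_m = (F_max+F_min)/2 = 1090 N
τ_a = K_W·8F_aD/(πd³) = 1.1414 × 686.06 = 783.08 MPa
τ_m = K_s·8F_mD/(πd³) = 1.0489 × 1466.3 = 1538 MPa
Soderberg: 1/n_f = τ_a/S_se + τ_m/S_sy = 783.08/456 + 1538/822 = 1.71729 + 1.87102 = 3.5883
n_f = 1/3.5883 = 0.2787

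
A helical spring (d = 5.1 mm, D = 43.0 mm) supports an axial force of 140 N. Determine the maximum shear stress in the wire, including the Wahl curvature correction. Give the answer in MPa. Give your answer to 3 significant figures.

Spring index C = D/d = 43.0/5.1 = 8.4314
K_W = (4C−1)/(4C−4) + 0.615/C = 32.725/29.725 + 0.0729 = 1.1739
τ₀ = 8FD/(πd³) = 8·140·43.0/(π·5.1³) = 48160/416.74 = 115.56 MPa
τ_max = K·τ₀ = 1.1739 × 115.56 = 135.66 MPa

136 MPa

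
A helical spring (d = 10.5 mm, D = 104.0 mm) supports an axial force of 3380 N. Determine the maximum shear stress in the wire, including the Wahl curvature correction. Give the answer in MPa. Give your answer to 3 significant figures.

886 MPa

Spring index C = D/d = 104.0/10.5 = 9.9048
K_W = (4C−1)/(4C−4) + 0.615/C = 38.619/35.619 + 0.0621 = 1.1463
τ₀ = 8FD/(πd³) = 8·3380·104.0/(π·10.5³) = 2.81216e+06/3636.8 = 773.25 MPa
τ_max = K·τ₀ = 1.1463 × 773.25 = 886.39 MPa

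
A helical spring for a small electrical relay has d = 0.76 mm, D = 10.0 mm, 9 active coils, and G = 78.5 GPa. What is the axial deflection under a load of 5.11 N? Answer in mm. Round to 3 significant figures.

14.0 mm

k = Gd⁴/(8D³N_a) = (78.5×10³)(0.76⁴)/(8·10.0³·9) = 0.36374 N/mm
δ = F/k = 5.11 / 0.36374 = 14.048 mm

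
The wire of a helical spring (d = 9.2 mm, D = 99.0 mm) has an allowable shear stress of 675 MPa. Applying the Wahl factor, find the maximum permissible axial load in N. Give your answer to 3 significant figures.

1840 N

C = D/d = 99.0/9.2 = 10.7609
K_W = (4C−1)/(4C−4) + 0.615/C = 42.043/39.043 + 0.0572 = 1.1340
τ_max = K·8FD/(πd³) → F_max = τ_allow·πd³/(8DK)
F_max = 675·π·9.2³/(8·99.0·1.1340) = 1.6513e+06/898.12 = 1838.6 N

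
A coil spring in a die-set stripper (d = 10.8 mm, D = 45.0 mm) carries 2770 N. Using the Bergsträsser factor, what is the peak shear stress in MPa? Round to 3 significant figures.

Spring index C = D/d = 45.0/10.8 = 4.1667
K_B = (4C+2)/(4C−3) = 18.667/13.667 = 1.3659
τ₀ = 8FD/(πd³) = 8·2770·45.0/(π·10.8³) = 997200/3957.5 = 251.98 MPa
τ_max = K·τ₀ = 1.3659 × 251.98 = 344.16 MPa

344 MPa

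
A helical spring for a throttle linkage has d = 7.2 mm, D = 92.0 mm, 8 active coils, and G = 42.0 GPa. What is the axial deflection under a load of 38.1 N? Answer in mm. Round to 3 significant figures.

16.8 mm

k = Gd⁴/(8D³N_a) = (42.0×10³)(7.2⁴)/(8·92.0³·8) = 2.2648 N/mm
δ = F/k = 38.1 / 2.2648 = 16.822 mm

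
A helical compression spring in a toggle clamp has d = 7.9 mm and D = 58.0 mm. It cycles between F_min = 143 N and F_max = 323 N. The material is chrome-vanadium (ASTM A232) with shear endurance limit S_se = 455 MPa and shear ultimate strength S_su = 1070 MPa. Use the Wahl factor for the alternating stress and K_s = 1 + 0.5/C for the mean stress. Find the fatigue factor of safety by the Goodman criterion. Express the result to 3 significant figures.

C = D/d = 58.0/7.9 = 7.3418; K_W = (4C−1)/(4C−4)+0.615/C = 1.2020; K_s = 1+0.5/C = 1.0681
F_a = (F_max−F_min)/2 = 90 N; F_m = (F_max+F_min)/2 = 233 N
τ_a = K_W·8F_aD/(πd³) = 1.2020 × 26.961 = 32.407 MPa
τ_m = K_s·8F_mD/(πd³) = 1.0681 × 69.798 = 74.551 MPa
Goodman: 1/n_f = τ_a/S_se + τ_m/S_su = 32.407/455 + 74.551/1070 = 0.07123 + 0.06967 = 0.1409
n_f = 1/0.1409 = 7.097

7.10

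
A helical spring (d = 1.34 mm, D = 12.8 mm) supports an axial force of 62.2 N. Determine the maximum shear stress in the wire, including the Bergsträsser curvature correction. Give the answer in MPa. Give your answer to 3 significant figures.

Spring index C = D/d = 12.8/1.34 = 9.5522
K_B = (4C+2)/(4C−3) = 40.209/35.209 = 1.1420
τ₀ = 8FD/(πd³) = 8·62.2·12.8/(π·1.34³) = 6369.28/7.559 = 842.61 MPa
τ_max = K·τ₀ = 1.1420 × 842.61 = 962.27 MPa

962 MPa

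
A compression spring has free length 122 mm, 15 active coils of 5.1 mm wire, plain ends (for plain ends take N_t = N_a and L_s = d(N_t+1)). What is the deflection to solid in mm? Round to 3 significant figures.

40.4 mm

N_t = 15; L_s = 5.1·16 = 81.6 mm
δ_solid = L₀ − L_s = 122 − 81.6 = 40.4 mm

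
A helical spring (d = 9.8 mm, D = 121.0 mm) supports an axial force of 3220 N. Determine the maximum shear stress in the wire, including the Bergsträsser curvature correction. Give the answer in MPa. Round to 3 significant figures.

1170 MPa

Spring index C = D/d = 121.0/9.8 = 12.3469
K_B = (4C+2)/(4C−3) = 51.388/46.388 = 1.1078
τ₀ = 8FD/(πd³) = 8·3220·121.0/(π·9.8³) = 3.11696e+06/2956.8 = 1054.2 MPa
τ_max = K·τ₀ = 1.1078 × 1054.2 = 1167.8 MPa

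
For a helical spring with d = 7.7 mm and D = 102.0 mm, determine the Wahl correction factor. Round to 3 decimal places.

C = D/d = 102.0/7.7 = 13.2468
K_W = (4C−1)/(4C−4) + 0.615/C = 51.987/48.987 + 0.0464 = 1.1077

1.108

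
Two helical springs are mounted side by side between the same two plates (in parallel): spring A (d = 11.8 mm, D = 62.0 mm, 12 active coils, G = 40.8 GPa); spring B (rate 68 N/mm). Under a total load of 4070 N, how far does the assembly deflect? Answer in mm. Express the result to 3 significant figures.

k_A = Gd⁴/(8D³N_a) = (40.8×10³)(11.8⁴)/(8·62.0³·12) = 34.573 N/mm
Parallel: k_eq = 34.573 + 68 = 102.57 N/mm
δ = F/k_eq = 4070/102.57 = 39.679 mm

39.7 mm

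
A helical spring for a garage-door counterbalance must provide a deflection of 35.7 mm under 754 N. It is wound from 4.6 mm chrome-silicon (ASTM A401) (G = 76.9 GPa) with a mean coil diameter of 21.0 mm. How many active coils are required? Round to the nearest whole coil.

Required rate k = F/δ = 754/35.7 = 21.12 N/mm
N_a = Gd⁴/(8D³k) = (76.9×10³ × 4.6⁴)/(8 × 21.0³ × 21.12)
    = 3.44316e+07 / 1.56477e+06 = 22 → 22 coils

22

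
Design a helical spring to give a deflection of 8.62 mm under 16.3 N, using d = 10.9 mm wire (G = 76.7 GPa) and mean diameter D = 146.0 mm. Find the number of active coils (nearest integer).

Required rate k = F/δ = 16.3/8.62 = 1.891 N/mm
N_a = Gd⁴/(8D³k) = (76.7×10³ × 10.9⁴)/(8 × 146.0³ × 1.891)
    = 1.08268e+09 / 4.70792e+07 = 23 → 23 coils

23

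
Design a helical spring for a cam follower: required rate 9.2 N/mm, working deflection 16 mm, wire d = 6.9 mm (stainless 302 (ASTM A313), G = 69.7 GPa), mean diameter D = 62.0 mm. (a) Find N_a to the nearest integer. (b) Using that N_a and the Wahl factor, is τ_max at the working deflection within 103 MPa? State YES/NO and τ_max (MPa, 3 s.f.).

N_a = Gd⁴/(8D³k) = (69.7×10³)(6.9⁴)/(8·62.0³·9.2) = 9.007 → N_a = 9
Actual rate k = Gd⁴/(8D³·9) = 9.2071 N/mm
Working load F = kδ = 9.2071·16 = 147.31 N
C = 62.0/6.9 = 8.9855; K_W = (4C−1)/(4C−4)+0.615/C = 1.1624
τ_max = K_W·8FD/(πd³) = 1.1624·70.799 = 82.294 MPa
τ_max ≤ 103 MPa → acceptable

(a) 9 coils; (b) YES, τ_max = 82.3 MPa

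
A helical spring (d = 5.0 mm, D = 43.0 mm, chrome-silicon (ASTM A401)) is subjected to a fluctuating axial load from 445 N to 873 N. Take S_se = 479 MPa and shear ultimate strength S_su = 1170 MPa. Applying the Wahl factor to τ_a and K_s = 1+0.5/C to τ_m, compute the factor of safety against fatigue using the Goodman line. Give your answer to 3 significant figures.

C = D/d = 43.0/5.0 = 8.6000; K_W = (4C−1)/(4C−4)+0.615/C = 1.1702; K_s = 1+0.5/C = 1.0581
F_a = (F_max−F_min)/2 = 214 N; F_m = (F_max+F_min)/2 = 659 N
τ_a = K_W·8F_aD/(πd³) = 1.1702 × 187.46 = 219.37 MPa
τ_m = K_s·8F_mD/(πd³) = 1.0581 × 577.28 = 610.84 MPa
Goodman: 1/n_f = τ_a/S_se + τ_m/S_su = 219.37/479 + 610.84/1170 = 0.45797 + 0.52208 = 0.98005
n_f = 1/0.98005 = 1.02

1.02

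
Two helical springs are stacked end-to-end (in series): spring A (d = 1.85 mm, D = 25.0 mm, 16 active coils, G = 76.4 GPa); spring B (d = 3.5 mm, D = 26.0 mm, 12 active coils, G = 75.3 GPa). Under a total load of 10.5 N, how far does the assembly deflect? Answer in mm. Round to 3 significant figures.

25.0 mm

k_A = Gd⁴/(8D³N_a) = (76.4×10³)(1.85⁴)/(8·25.0³·16) = 0.44746 N/mm
k_B = Gd⁴/(8D³N_a) = (75.3×10³)(3.5⁴)/(8·26.0³·12) = 6.6969 N/mm
Series: 1/k_eq = 1/0.44746 + 1/6.6969 = 2.3842; k_eq = 0.41943 N/mm
δ = F/k_eq = 10.5/0.41943 = 25.034 mm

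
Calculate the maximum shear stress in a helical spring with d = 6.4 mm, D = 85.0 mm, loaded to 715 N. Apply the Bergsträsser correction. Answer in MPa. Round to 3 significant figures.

649 MPa

Spring index C = D/d = 85.0/6.4 = 13.2812
K_B = (4C+2)/(4C−3) = 55.125/50.125 = 1.0998
τ₀ = 8FD/(πd³) = 8·715·85.0/(π·6.4³) = 486200/823.55 = 590.37 MPa
τ_max = K·τ₀ = 1.0998 × 590.37 = 649.26 MPa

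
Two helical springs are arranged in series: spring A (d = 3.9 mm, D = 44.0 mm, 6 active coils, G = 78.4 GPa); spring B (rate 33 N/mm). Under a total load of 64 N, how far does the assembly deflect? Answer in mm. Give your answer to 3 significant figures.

k_A = Gd⁴/(8D³N_a) = (78.4×10³)(3.9⁴)/(8·44.0³·6) = 4.4358 N/mm
Series: 1/k_eq = 1/4.4358 + 1/33 = 0.25574; k_eq = 3.9102 N/mm
δ = F/k_eq = 64/3.9102 = 16.367 mm

16.4 mm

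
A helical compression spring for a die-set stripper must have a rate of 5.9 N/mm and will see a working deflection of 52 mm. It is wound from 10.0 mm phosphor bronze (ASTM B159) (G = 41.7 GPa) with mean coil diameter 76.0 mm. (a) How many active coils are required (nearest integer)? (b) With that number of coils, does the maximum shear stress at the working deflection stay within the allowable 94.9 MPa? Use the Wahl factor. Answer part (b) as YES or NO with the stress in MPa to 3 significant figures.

N_a = Gd⁴/(8D³k) = (41.7×10³)(10.0⁴)/(8·76.0³·5.9) = 20.13 → N_a = 20
Actual rate k = Gd⁴/(8D³·20) = 5.9371 N/mm
Working load F = kδ = 5.9371·52 = 308.73 N
C = 76.0/10.0 = 7.6000; K_W = (4C−1)/(4C−4)+0.615/C = 1.1946
τ_max = K_W·8FD/(πd³) = 1.1946·59.749 = 71.374 MPa
τ_max ≤ 94.9 MPa → acceptable

(a) 20 coils; (b) YES, τ_max = 71.4 MPa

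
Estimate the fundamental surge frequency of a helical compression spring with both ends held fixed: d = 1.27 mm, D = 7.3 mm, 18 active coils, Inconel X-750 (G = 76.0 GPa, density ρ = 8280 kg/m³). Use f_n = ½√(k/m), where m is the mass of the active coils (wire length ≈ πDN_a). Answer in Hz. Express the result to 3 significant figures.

451 Hz

k = Gd⁴/(8D³N_a) = (76.0×10³)(1.27⁴)/(8·7.3³·18) = 3.5294 N/mm = 3529.4 N/m
Wire length L = πDN_a = π·7.3·18 = 412.81 mm
m = ρ·(πd²/4)·L = 8280 × 1.2668×10⁻⁶ m² × 0.41281 m = 0.0043299 kg
f_n = ½√(k/m) = 0.5·√(3529.4/0.0043299) = 0.5·√(8.1513e+05) = 451.42 Hz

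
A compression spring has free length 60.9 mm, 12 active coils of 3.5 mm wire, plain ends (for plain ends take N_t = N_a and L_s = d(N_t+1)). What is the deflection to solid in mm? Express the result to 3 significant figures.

15.4 mm

N_t = 12; L_s = 3.5·13 = 45.5 mm
δ_solid = L₀ − L_s = 60.9 − 45.5 = 15.4 mm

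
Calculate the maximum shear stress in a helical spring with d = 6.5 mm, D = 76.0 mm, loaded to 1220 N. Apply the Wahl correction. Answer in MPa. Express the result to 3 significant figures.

Spring index C = D/d = 76.0/6.5 = 11.6923
K_W = (4C−1)/(4C−4) + 0.615/C = 45.769/42.769 + 0.0526 = 1.1227
τ₀ = 8FD/(πd³) = 8·1220·76.0/(π·6.5³) = 741760/862.76 = 859.75 MPa
τ_max = K·τ₀ = 1.1227 × 859.75 = 965.28 MPa

965 MPa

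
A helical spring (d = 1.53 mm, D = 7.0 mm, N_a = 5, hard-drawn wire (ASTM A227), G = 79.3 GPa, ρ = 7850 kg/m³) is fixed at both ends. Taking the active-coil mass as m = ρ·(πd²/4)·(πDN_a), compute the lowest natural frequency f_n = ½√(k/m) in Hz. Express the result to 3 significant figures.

k = Gd⁴/(8D³N_a) = (79.3×10³)(1.53⁴)/(8·7.0³·5) = 31.673 N/mm = 31673 N/m
Wire length L = πDN_a = π·7.0·5 = 109.96 mm
m = ρ·(πd²/4)·L = 7850 × 1.8385×10⁻⁶ m² × 0.10996 m = 0.0015869 kg
f_n = ½√(k/m) = 0.5·√(31673/0.0015869) = 0.5·√(1.9958e+07) = 2233.7 Hz

2230 Hz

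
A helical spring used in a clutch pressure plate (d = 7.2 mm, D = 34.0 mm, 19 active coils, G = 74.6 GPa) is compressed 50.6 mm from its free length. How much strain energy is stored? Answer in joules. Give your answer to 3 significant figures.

43.0 J

k = Gd⁴/(8D³N_a) = (74.6×10³)(7.2⁴)/(8·34.0³·19) = 33.557 N/mm
U = ½kδ² = 0.5 × 33.557 × 50.6² = 42960 N·mm = 42.96 J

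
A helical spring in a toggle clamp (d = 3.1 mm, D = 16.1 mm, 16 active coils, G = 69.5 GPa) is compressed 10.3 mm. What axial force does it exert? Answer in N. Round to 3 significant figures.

124 N

k = Gd⁴/(8D³N_a) = (69.5×10³)(3.1⁴)/(8·16.1³·16) = 12.016 N/mm
F = k·δ = 12.016 × 10.3 = 123.76 N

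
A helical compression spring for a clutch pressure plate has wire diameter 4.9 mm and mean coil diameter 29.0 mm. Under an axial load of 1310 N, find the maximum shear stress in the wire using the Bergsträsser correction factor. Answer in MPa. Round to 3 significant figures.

Spring index C = D/d = 29.0/4.9 = 5.9184
K_B = (4C+2)/(4C−3) = 25.673/20.673 = 1.2419
τ₀ = 8FD/(πd³) = 8·1310·29.0/(π·4.9³) = 303920/369.61 = 822.28 MPa
τ_max = K·τ₀ = 1.2419 × 822.28 = 1021.2 MPa

1020 MPa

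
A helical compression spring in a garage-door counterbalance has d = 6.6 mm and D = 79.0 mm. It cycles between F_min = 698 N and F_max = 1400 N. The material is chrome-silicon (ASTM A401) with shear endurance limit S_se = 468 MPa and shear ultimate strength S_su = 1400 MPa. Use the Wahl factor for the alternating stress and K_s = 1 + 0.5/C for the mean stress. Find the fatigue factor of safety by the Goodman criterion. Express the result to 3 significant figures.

0.882

C = D/d = 79.0/6.6 = 11.9697; K_W = (4C−1)/(4C−4)+0.615/C = 1.1197; K_s = 1+0.5/C = 1.0418
F_a = (F_max−F_min)/2 = 351 N; F_m = (F_max+F_min)/2 = 1049 N
τ_a = K_W·8F_aD/(πd³) = 1.1197 × 245.61 = 275.02 MPa
τ_m = K_s·8F_mD/(πd³) = 1.0418 × 734.03 = 764.69 MPa
Goodman: 1/n_f = τ_a/S_se + τ_m/S_su = 275.02/468 + 764.69/1400 = 0.58765 + 0.54620 = 1.1339
n_f = 1/1.1339 = 0.8819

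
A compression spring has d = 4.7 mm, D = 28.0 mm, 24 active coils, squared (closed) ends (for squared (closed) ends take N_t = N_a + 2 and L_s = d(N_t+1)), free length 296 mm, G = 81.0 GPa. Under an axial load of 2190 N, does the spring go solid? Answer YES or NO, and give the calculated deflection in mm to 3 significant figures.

YES, δ = 234 mm

k = Gd⁴/(8D³N_a) = (81.0×10³)(4.7⁴)/(8·28.0³·24) = 9.3778 N/mm
N_t = 26; L_s = 4.7·27 = 126.9 mm; δ_solid = L₀ − L_s = 296 − 126.9 = 169.1 mm
δ = F/k = 2190/9.3778 = 233.53 mm
δ ≥ δ_solid → spring goes solid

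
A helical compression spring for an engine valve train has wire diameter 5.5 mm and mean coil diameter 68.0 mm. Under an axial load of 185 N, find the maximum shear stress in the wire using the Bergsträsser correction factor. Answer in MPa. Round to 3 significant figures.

Spring index C = D/d = 68.0/5.5 = 12.3636
K_B = (4C+2)/(4C−3) = 51.455/46.455 = 1.1076
τ₀ = 8FD/(πd³) = 8·185·68.0/(π·5.5³) = 100640/522.68 = 192.55 MPa
τ_max = K·τ₀ = 1.1076 × 192.55 = 213.27 MPa

213 MPa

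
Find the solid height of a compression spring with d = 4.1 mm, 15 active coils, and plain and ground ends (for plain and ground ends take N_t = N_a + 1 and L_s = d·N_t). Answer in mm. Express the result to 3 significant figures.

65.6 mm

plain and ground ends: N_t = N_a + 1 = 15 + 1 = 16
L_s = d·N_t = 4.1 × 16 = 65.6 mm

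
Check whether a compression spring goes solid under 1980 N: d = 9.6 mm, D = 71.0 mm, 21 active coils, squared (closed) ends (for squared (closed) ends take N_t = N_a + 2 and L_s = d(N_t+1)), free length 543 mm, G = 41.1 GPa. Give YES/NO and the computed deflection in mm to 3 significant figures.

YES, δ = 341 mm

k = Gd⁴/(8D³N_a) = (41.1×10³)(9.6⁴)/(8·71.0³·21) = 5.8055 N/mm
N_t = 23; L_s = 9.6·24 = 230.4 mm; δ_solid = L₀ − L_s = 543 − 230.4 = 312.6 mm
δ = F/k = 1980/5.8055 = 341.05 mm
δ ≥ δ_solid → spring goes solid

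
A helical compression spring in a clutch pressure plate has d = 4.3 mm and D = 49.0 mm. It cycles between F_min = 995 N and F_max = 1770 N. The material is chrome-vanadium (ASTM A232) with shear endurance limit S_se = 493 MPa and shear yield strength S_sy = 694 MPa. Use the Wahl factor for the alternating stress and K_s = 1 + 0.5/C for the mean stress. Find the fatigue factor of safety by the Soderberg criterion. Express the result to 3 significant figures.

C = D/d = 49.0/4.3 = 11.3953; K_W = (4C−1)/(4C−4)+0.615/C = 1.1261; K_s = 1+0.5/C = 1.0439
F_a = (F_max−F_min)/2 = 387.5 N; F_m = (F_max+F_min)/2 = 1382.5 N
τ_a = K_W·8F_aD/(πd³) = 1.1261 × 608.14 = 684.84 MPa
τ_m = K_s·8F_mD/(πd³) = 1.0439 × 2169.7 = 2264.9 MPa
Soderberg: 1/n_f = τ_a/S_se + τ_m/S_sy = 684.84/493 + 2264.9/694 = 1.38912 + 3.26352 = 4.6526
n_f = 1/4.6526 = 0.2149

0.215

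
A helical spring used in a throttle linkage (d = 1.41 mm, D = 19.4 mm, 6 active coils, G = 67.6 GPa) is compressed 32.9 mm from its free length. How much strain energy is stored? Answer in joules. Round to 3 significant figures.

0.413 J

k = Gd⁴/(8D³N_a) = (67.6×10³)(1.41⁴)/(8·19.4³·6) = 0.76239 N/mm
U = ½kδ² = 0.5 × 0.76239 × 32.9² = 412.61 N·mm = 0.41261 J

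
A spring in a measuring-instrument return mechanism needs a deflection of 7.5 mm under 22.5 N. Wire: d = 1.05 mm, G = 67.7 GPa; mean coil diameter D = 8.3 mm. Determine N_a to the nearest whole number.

Required rate k = F/δ = 22.5/7.5 = 3 N/mm
N_a = Gd⁴/(8D³k) = (67.7×10³ × 1.05⁴)/(8 × 8.3³ × 3)
    = 82289.8 / 13722.9 = 5.997 → 6 coils

6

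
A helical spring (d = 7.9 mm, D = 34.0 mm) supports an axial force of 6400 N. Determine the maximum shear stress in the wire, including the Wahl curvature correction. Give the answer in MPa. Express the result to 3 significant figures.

Spring index C = D/d = 34.0/7.9 = 4.3038
K_W = (4C−1)/(4C−4) + 0.615/C = 16.215/13.215 + 0.1429 = 1.3699
τ₀ = 8FD/(πd³) = 8·6400·34.0/(π·7.9³) = 1.7408e+06/1548.9 = 1123.9 MPa
τ_max = K·τ₀ = 1.3699 × 1123.9 = 1539.6 MPa

1540 MPa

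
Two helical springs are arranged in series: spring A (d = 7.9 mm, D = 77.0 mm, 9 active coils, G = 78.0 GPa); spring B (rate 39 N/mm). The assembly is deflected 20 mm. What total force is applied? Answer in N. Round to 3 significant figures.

k_A = Gd⁴/(8D³N_a) = (78.0×10³)(7.9⁴)/(8·77.0³·9) = 9.2427 N/mm
Series: 1/k_eq = 1/9.2427 + 1/39 = 0.13383; k_eq = 7.4719 N/mm
F = k_eq·δ = 7.4719·20 = 149.44 N

149 N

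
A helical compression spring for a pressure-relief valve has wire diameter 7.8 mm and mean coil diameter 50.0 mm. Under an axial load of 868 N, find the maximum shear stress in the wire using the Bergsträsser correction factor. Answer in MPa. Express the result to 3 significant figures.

Spring index C = D/d = 50.0/7.8 = 6.4103
K_B = (4C+2)/(4C−3) = 27.641/22.641 = 1.2208
τ₀ = 8FD/(πd³) = 8·868·50.0/(π·7.8³) = 347200/1490.8 = 232.89 MPa
τ_max = K·τ₀ = 1.2208 × 232.89 = 284.32 MPa

284 MPa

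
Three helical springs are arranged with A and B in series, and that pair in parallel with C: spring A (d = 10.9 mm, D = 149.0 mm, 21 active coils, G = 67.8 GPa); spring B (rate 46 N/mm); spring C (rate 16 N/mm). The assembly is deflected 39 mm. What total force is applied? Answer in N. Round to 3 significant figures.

689 N

k_A = Gd⁴/(8D³N_a) = (67.8×10³)(10.9⁴)/(8·149.0³·21) = 1.7221 N/mm
Springs A,B series: k_AB = 1/(1/1.7221+1/46) = 1.66 N/mm; parallel with C: k_eq = 1.66+16 = 17.66 N/mm
F = k_eq·δ = 17.66·39 = 688.74 N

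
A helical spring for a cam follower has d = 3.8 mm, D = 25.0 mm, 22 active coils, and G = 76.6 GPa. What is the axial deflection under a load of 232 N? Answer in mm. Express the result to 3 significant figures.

k = Gd⁴/(8D³N_a) = (76.6×10³)(3.8⁴)/(8·25.0³·22) = 5.8081 N/mm
δ = F/k = 232 / 5.8081 = 39.945 mm

39.9 mm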